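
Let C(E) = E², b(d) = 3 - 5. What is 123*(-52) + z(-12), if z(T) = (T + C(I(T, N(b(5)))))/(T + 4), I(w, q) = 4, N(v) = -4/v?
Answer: -12793/2 ≈ -6396.5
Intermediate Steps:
b(d) = -2
z(T) = (16 + T)/(4 + T) (z(T) = (T + 4²)/(T + 4) = (T + 16)/(4 + T) = (16 + T)/(4 + T))
123*(-52) + z(-12) = 123*(-52) + (16 - 12)/(4 - 12) = -6396 + 4/(-8) = -6396 - ⅛*4 = -6396 - ½ = -12793/2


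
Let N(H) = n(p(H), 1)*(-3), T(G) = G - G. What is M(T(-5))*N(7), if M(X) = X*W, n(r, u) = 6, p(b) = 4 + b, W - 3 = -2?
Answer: 0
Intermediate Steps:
T(G) = 0
W = 1 (W = 3 - 2 = 1)
N(H) = -18 (N(H) = 6*(-3) = -18)
M(X) = X (M(X) = X*1 = X)
M(T(-5))*N(7) = 0*(-18) = 0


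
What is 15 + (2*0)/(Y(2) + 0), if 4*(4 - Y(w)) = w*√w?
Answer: 15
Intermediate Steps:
Y(w) = 4 - w^(3/2)/4 (Y(w) = 4 - w*√w/4 = 4 - w^(3/2)/4)
15 + (2*0)/(Y(2) + 0) = 15 + (2*0)/((4 - √2/2) + 0) = 15 + 0/((4 - √2/2) + 0) = 15 + 0/(4 - √2/2) = 15 + 0 = 15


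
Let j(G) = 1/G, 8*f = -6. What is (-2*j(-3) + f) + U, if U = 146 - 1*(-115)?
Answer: 3131/12 ≈ 260.92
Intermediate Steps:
f = -3/4 (f = (1/8)*(-6) = -3/4 ≈ -0.75000)
U = 261 (U = 146 + 115 = 261)
(-2*j(-3) + f) + U = (-2/(-3) - 3/4) + 261 = (-2*(-1/3) - 3/4) + 261 = (2/3 - 3/4) + 261 = -1/12 + 261 = 3131/12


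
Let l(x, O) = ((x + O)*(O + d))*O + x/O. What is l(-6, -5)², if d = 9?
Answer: 1223236/25 ≈ 48929.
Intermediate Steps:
l(x, O) = x/O + O*(9 + O)*(O + x) (l(x, O) = ((x + O)*(O + 9))*O + x/O = ((O + x)*(9 + O))*O + x/O = ((9 + O)*(O + x))*O + x/O = O*(9 + O)*(O + x) + x/O = x/O + O*(9 + O)*(O + x))
l(-6, -5)² = ((-6 + (-5)²*((-5)² + 9*(-5) + 9*(-6) - 5*(-6)))/(-5))² = (-(-6 + 25*(25 - 45 - 54 + 30))/5)² = (-(-6 + 25*(-44))/5)² = (-(-6 - 1100)/5)² = (-⅕*(-1106))² = (1106/5)² = 1223236/25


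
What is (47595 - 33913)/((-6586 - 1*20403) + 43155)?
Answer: 6841/8083 ≈ 0.84634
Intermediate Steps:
(47595 - 33913)/((-6586 - 1*20403) + 43155) = 13682/((-6586 - 20403) + 43155) = 13682/(-26989 + 43155) = 13682/16166 = 13682*(1/16166) = 6841/8083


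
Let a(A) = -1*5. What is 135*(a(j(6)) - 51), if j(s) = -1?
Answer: -7560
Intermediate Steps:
a(A) = -5
135*(a(j(6)) - 51) = 135*(-5 - 51) = 135*(-56) = -7560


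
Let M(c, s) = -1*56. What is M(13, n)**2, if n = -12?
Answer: 3136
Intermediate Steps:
M(c, s) = -56
M(13, n)**2 = (-56)**2 = 3136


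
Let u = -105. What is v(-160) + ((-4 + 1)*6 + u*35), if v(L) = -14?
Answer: -3707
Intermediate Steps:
v(-160) + ((-4 + 1)*6 + u*35) = -14 + ((-4 + 1)*6 - 105*35) = -14 + (-3*6 - 3675) = -14 + (-18 - 3675) = -14 - 3693 = -3707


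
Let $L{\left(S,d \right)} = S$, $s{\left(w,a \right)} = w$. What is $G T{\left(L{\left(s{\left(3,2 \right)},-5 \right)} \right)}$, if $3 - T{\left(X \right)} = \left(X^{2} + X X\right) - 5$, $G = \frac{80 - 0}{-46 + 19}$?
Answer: $\frac{800}{27} \approx 29.63$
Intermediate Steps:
$G = - \frac{80}{27}$ ($G = \frac{80 + 0}{-27} = 80 \left(- \frac{1}{27}\right) = - \frac{80}{27} \approx -2.963$)
$T{\left(X \right)} = 8 - 2 X^{2}$ ($T{\left(X \right)} = 3 - \left(\left(X^{2} + X X\right) - 5\right) = 3 - \left(\left(X^{2} + X^{2}\right) - 5\right) = 3 - \left(2 X^{2} - 5\right) = 3 - \left(-5 + 2 X^{2}\right) = 8 - 2 X^{2}$)
$G T{\left(L{\left(s{\left(3,2 \right)},-5 \right)} \right)} = - \frac{80 \left(8 - 2 \cdot 3^{2}\right)}{27} = - \frac{80 \left(8 - 18\right)}{27} = \left(- \frac{80}{27}\right) \left(-10\right) = \frac{800}{27}$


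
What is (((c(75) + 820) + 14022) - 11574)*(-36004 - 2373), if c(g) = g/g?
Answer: -125454413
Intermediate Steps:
c(g) = 1
(((c(75) + 820) + 14022) - 11574)*(-36004 - 2373) = (((1 + 820) + 14022) - 11574)*(-36004 - 2373) = ((821 + 14022) - 11574)*(-38377) = (14843 - 11574)*(-38377) = 3269*(-38377) = -125454413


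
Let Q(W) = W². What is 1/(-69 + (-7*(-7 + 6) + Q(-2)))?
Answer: -1/58 ≈ -0.017241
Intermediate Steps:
1/(-69 + (-7*(-7 + 6) + Q(-2))) = 1/(-69 + (-7*(-7 + 6) + (-2)²)) = 1/(-69 + (-7*(-1) + 4)) = 1/(-69 + (7 + 4)) = 1/(-69 + 11) = 1/(-58) = -1/58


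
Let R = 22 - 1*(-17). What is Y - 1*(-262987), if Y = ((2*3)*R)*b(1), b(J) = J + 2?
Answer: 263689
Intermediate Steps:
R = 39 (R = 22 + 17 = 39)
b(J) = 2 + J
Y = 702 (Y = ((2*3)*39)*(2 + 1) = (6*39)*3 = 234*3 = 702)
Y - 1*(-262987) = 702 - 1*(-262987) = 702 + 262987 = 263689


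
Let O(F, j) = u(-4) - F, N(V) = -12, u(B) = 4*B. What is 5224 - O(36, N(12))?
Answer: 5276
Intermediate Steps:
O(F, j) = -16 - F (O(F, j) = 4*(-4) - F = -16 - F)
5224 - O(36, N(12)) = 5224 - (-16 - 1*36) = 5224 - (-16 - 36) = 5224 - 1*(-52) = 5224 + 52 = 5276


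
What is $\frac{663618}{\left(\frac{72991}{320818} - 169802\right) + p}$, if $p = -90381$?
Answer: $- \frac{212900599524}{83471316703} \approx -2.5506$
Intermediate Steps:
$\frac{663618}{\left(\frac{72991}{320818} - 169802\right) + p} = \frac{663618}{\left(\frac{72991}{320818} - 169802\right) - 90381} = \frac{663618}{- \frac{54475465045}{320818} - 90381} = \frac{663618}{- \frac{83471316703}{320818}} = 663618 \left(- \frac{320818}{83471316703}\right) = - \frac{212900599524}{83471316703}$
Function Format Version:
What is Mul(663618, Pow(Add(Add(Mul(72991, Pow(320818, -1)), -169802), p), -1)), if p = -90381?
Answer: Rational(-212900599524, 83471316703) ≈ -2.5506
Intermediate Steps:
Mul(663618, Pow(Add(Add(Mul(72991, Pow(320818, -1)), -169802), p), -1)) = Mul(663618, Pow(Add(Add(Mul(72991, Pow(320818, -1)), -169802), -90381), -1)) = Mul(663618, Pow(Add(Add(Mul(72991, Rational(1, 320818)), -169802), -90381), -1)) = Mul(663618, Pow(Add(Add(Rational(72991, 320818), -169802), -90381), -1)) = Mul(663618, Pow(Add(Rational(-54475465045, 320818), -90381), -1)) = Mul(663618, Pow(Rational(-83471316703, 320818), -1)) = Mul(663618, Rational(-320818, 83471316703)) = Rational(-212900599524, 83471316703)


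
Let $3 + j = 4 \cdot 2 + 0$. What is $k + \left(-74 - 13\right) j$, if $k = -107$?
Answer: $-542$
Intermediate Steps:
$j = 5$ ($j = -3 + \left(4 \cdot 2 + 0\right) = -3 + \left(8 + 0\right) = -3 + 8 = 5$)
$k + \left(-74 - 13\right) j = -107 + \left(-74 - 13\right) 5 = -107 - 435 = -542$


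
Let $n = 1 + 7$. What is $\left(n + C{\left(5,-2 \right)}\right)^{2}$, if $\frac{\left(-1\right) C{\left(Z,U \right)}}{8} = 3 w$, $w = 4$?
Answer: $7744$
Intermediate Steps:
$n = 8$
$C{\left(Z,U \right)} = -96$ ($C{\left(Z,U \right)} = - 8 \cdot 3 \cdot 4 = \left(-8\right) 12 = -96$)
$\left(n + C{\left(5,-2 \right)}\right)^{2} = \left(8 - 96\right)^{2} = \left(-88\right)^{2} = 7744$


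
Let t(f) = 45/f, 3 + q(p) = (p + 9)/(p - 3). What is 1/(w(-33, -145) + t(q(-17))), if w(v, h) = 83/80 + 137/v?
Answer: -34320/700873 ≈ -0.048967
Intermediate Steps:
w(v, h) = 83/80 + 137/v (w(v, h) = 83*(1/80) + 137/v = 83/80 + 137/v)
q(p) = -3 + (9 + p)/(-3 + p) (q(p) = -3 + (p + 9)/(p - 3) = -3 + (9 + p)/(-3 + p))
1/(w(-33, -145) + t(q(-17))) = 1/((83/80 + 137/(-33)) + 45/((2*(9 - 1*(-17))/(-3 - 17)))) = 1/((83/80 + 137*(-1/33)) + 45/((2*(9 + 17)/(-20)))) = 1/((83/80 - 137/33) + 45/((2*(-1/20)*26))) = 1/(-8221/2640 + 45/(-13/5)) = 1/(-8221/2640 + 45*(-5/13)) = 1/(-8221/2640 - 225/13) = 1/(-700873/34320) = -34320/700873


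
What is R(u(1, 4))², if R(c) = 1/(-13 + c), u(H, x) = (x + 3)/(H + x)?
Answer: 25/3364 ≈ 0.0074316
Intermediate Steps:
u(H, x) = (3 + x)/(H + x)
R(u(1, 4))² = (1/(-13 + (3 + 4)/(1 + 4)))² = (1/(-13 + 7/5))² = (1/(-58/5))² = (-5/58)² = 25/3364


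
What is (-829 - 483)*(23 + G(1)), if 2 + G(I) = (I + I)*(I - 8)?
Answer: -9184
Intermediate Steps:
G(I) = -2 + 2*I*(-8 + I) (G(I) = -2 + (I + I)*(I - 8) = -2 + (2*I)*(-8 + I) = -2 + 2*I*(-8 + I))
(-829 - 483)*(23 + G(1)) = (-829 - 483)*(23 + (-2 - 16*1 + 2*1²)) = -1312*(23 + (-2 - 16 + 2*1)) = -1312*(23 + (-2 - 16 + 2)) = -1312*(23 - 16) = -1312*7 = -9184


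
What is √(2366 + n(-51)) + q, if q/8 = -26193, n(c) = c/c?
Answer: -209544 + 3*√263 ≈ -2.0950e+5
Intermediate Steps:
n(c) = 1
q = -209544 (q = 8*(-26193) = -209544)
√(2366 + n(-51)) + q = √(2366 + 1) - 209544 = √2367 - 209544 = 3*√263 - 209544 = -209544 + 3*√263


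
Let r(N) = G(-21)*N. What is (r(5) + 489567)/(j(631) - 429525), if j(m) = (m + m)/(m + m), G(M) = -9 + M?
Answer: -489417/429524 ≈ -1.1394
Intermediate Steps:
r(N) = -30*N (r(N) = (-9 - 21)*N = -30*N)
j(m) = 1 (j(m) = (2*m)/((2*m)) = (2*m)*(1/(2*m)) = 1)
(r(5) + 489567)/(j(631) - 429525) = (-30*5 + 489567)/(1 - 429525) = (-150 + 489567)/(-429524) = 489417*(-1/429524) = -489417/429524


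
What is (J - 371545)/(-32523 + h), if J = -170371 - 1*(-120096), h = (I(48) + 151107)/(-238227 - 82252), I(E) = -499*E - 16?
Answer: 33796112945/2605766414 ≈ 12.970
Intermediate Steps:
I(E) = -16 - 499*E
h = -127139/320479 (h = ((-16 - 499*48) + 151107)/(-238227 - 82252) = ((-16 - 23952) + 151107)/(-320479) = (-23968 + 151107)*(-1/320479) = 127139*(-1/320479) = -127139/320479 ≈ -0.39672)
J = -50275 (J = -170371 + 120096 = -50275)
(J - 371545)/(-32523 + h) = (-50275 - 371545)/(-32523 - 127139/320479) = -421820/(-10423065656/320479) = -421820*(-320479/10423065656) = 33796112945/2605766414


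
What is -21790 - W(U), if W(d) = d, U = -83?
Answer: -21707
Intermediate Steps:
-21790 - W(U) = -21790 - 1*(-83) = -21790 + 83 = -21707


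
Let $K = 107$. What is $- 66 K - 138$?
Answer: $-7200$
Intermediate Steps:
$- 66 K - 138 = \left(-66\right) 107 - 138 = -7062 - 138 = -7200$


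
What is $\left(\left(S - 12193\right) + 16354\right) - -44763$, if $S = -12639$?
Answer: $36285$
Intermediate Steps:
$\left(\left(S - 12193\right) + 16354\right) - -44763 = \left(\left(-12639 - 12193\right) + 16354\right) - -44763 = \left(-24832 + 16354\right) + 44763 = -8478 + 44763 = 36285$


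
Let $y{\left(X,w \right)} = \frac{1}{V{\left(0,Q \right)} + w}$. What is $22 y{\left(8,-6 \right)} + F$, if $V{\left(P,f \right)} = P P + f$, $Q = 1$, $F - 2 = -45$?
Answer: $- \frac{237}{5} \approx -47.4$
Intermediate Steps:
$F = -43$ ($F = 2 - 45 = -43$)
$V{\left(P,f \right)} = f + P^{2}$ ($V{\left(P,f \right)} = P^{2} + f = f + P^{2}$)
$y{\left(X,w \right)} = \frac{1}{1 + w}$ ($y{\left(X,w \right)} = \frac{1}{\left(1 + 0^{2}\right) + w} = \frac{1}{\left(1 + 0\right) + w} = \frac{1}{1 + w}$)
$22 y{\left(8,-6 \right)} + F = \frac{22}{1 - 6} - 43 = \frac{22}{-5} - 43 = 22 \left(- \frac{1}{5}\right) - 43 = - \frac{22}{5} - 43 = - \frac{237}{5}$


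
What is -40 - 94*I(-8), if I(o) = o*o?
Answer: -6056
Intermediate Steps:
I(o) = o**2
-40 - 94*I(-8) = -40 - 94*(-8)**2 = -40 - 94*64 = -40 - 6016 = -6056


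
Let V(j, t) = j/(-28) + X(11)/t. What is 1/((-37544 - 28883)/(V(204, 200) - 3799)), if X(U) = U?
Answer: 5328723/92997800 ≈ 0.057299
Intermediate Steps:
V(j, t) = 11/t - j/28 (V(j, t) = j/(-28) + 11/t = j*(-1/28) + 11/t = -j/28 + 11/t = 11/t - j/28)
1/((-37544 - 28883)/(V(204, 200) - 3799)) = 1/((-37544 - 28883)/((11/200 - 1/28*204) - 3799)) = 1/(-66427/((11*(1/200) - 51/7) - 3799)) = 1/(-66427/((11/200 - 51/7) - 3799)) = 1/(-66427/(-10123/1400 - 3799)) = 1/(-66427/(-5328723/1400)) = 1/(-66427*(-1400/5328723)) = 1/(92997800/5328723) = 5328723/92997800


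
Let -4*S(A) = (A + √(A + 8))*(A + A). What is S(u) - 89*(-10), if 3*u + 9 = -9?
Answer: 872 + 3*√2 ≈ 876.24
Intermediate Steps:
u = -6 (u = -3 + (⅓)*(-9) = -3 - 3 = -6)
S(A) = -A*(A + √(8 + A))/2 (S(A) = -(A + √(A + 8))*(A + A)/4 = -(A + √(8 + A))*2*A/4 = -A*(A + √(8 + A))/2)
S(u) - 89*(-10) = -½*(-6)*(-6 + √(8 - 6)) - 89*(-10) = -½*(-6)*(-6 + √2) + 890 = (-18 + 3*√2) + 890 = 872 + 3*√2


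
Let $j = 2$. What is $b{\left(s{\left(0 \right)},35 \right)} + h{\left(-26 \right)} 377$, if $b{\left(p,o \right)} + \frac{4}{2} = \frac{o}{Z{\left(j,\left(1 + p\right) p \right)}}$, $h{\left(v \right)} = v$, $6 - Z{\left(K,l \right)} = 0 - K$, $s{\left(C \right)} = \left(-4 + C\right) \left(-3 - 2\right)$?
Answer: $- \frac{78397}{8} \approx -9799.6$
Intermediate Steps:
$s{\left(C \right)} = 20 - 5 C$ ($s{\left(C \right)} = \left(-4 + C\right) \left(-5\right) = 20 - 5 C$)
$Z{\left(K,l \right)} = 6 + K$ ($Z{\left(K,l \right)} = 6 - \left(0 - K\right) = 6 - - K = 6 + K$)
$b{\left(p,o \right)} = -2 + \frac{o}{8}$ ($b{\left(p,o \right)} = -2 + \frac{o}{6 + 2} = -2 + \frac{o}{8}$)
$b{\left(s{\left(0 \right)},35 \right)} + h{\left(-26 \right)} 377 = \left(-2 + \frac{1}{8} \cdot 35\right) - 9802 = \left(-2 + \frac{35}{8}\right) - 9802 = \frac{19}{8} - 9802 = - \frac{78397}{8}$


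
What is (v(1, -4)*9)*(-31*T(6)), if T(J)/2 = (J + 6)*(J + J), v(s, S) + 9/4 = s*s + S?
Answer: 421848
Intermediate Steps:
v(s, S) = -9/4 + S + s**2 (v(s, S) = -9/4 + (s*s + S) = -9/4 + (s**2 + S) = -9/4 + (S + s**2) = -9/4 + S + s**2)
T(J) = 4*J*(6 + J) (T(J) = 2*((J + 6)*(J + J)) = 2*((6 + J)*(2*J)) = 2*(2*J*(6 + J)) = 4*J*(6 + J))
(v(1, -4)*9)*(-31*T(6)) = ((-9/4 - 4 + 1**2)*9)*(-124*6*(6 + 6)) = ((-9/4 - 4 + 1)*9)*(-124*6*12) = (-21/4*9)*(-31*288) = -189/4*(-8928) = 421848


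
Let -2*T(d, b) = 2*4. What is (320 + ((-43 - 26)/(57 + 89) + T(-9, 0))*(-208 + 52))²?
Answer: 5519598436/5329 ≈ 1.0358e+6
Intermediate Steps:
T(d, b) = -4
(320 + ((-43 - 26)/(57 + 89) + T(-9, 0))*(-208 + 52))² = (320 + ((-43 - 26)/(57 + 89) - 4)*(-208 + 52))² = (320 + (-69/146 - 4)*(-156))² = (320 - 653/146*(-156))² = (320 + 50934/73)² = (74294/73)² = 5519598436/5329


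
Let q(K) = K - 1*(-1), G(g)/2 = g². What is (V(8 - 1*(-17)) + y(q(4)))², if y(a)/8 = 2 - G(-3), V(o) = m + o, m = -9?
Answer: 12544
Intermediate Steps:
G(g) = 2*g²
V(o) = -9 + o
q(K) = 1 + K (q(K) = K + 1 = 1 + K)
y(a) = -128 (y(a) = 8*(2 - 2*(-3)²) = 8*(2 - 2*9) = 8*(2 - 1*18) = 8*(2 - 18) = 8*(-16) = -128)
(V(8 - 1*(-17)) + y(q(4)))² = ((-9 + (8 - 1*(-17))) - 128)² = ((-9 + (8 + 17)) - 128)² = ((-9 + 25) - 128)² = (16 - 128)² = (-112)² = 12544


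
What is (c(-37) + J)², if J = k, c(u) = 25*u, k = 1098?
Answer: 29929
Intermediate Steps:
J = 1098
(c(-37) + J)² = (25*(-37) + 1098)² = (-925 + 1098)² = 173² = 29929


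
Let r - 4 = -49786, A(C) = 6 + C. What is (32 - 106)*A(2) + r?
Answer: -50374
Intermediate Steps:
r = -49782 (r = 4 - 49786 = -49782)
(32 - 106)*A(2) + r = (32 - 106)*(6 + 2) - 49782 = -74*8 - 49782 = -592 - 49782 = -50374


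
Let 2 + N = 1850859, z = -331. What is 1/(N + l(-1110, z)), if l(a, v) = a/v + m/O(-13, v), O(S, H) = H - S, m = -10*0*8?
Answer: 331/612634777 ≈ 5.4029e-7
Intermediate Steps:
N = 1850857 (N = -2 + 1850859 = 1850857)
m = 0 (m = 0*8 = 0)
l(a, v) = a/v (l(a, v) = a/v + 0/(v - 1*(-13)) = a/v + 0/(v + 13) = a/v + 0/(13 + v) = a/v + 0 = a/v)
1/(N + l(-1110, z)) = 1/(1850857 - 1110/(-331)) = 1/(1850857 - 1110*(-1/331)) = 1/(1850857 + 1110/331) = 1/(612634777/331) = 331/612634777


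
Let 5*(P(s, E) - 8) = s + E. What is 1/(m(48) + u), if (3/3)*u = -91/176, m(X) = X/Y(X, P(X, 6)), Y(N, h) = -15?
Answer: -880/3271 ≈ -0.26903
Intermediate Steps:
P(s, E) = 8 + E/5 + s/5 (P(s, E) = 8 + (s + E)/5 = 8 + (E + s)/5 = 8 + (E/5 + s/5) = 8 + E/5 + s/5)
m(X) = -X/15 (m(X) = X/(-15) = X*(-1/15) = -X/15)
u = -91/176 ≈ -0.51705
1/(m(48) + u) = 1/(-1/15*48 - 91/176) = 1/(-16/5 - 91/176) = 1/(-3271/880) = -880/3271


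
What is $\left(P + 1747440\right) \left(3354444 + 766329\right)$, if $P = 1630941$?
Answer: $13921541208513$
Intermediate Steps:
$\left(P + 1747440\right) \left(3354444 + 766329\right) = \left(1630941 + 1747440\right) \left(3354444 + 766329\right) = 3378381 \cdot 4120773 = 13921541208513$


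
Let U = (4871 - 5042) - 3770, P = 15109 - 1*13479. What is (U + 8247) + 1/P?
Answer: 7018781/1630 ≈ 4306.0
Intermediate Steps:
P = 1630 (P = 15109 - 13479 = 1630)
U = -3941 (U = -171 - 3770 = -3941)
(U + 8247) + 1/P = (-3941 + 8247) + 1/1630 = 4306 + 1/1630 = 7018781/1630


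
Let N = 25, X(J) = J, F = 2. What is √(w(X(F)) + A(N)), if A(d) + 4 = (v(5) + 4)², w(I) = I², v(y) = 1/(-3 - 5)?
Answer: 31/8 ≈ 3.8750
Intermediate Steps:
v(y) = -⅛ (v(y) = 1/(-8) = -⅛)
A(d) = 705/64 (A(d) = -4 + (-⅛ + 4)² = -4 + (31/8)² = -4 + 961/64 = 705/64)
√(w(X(F)) + A(N)) = √(2² + 705/64) = √(4 + 705/64) = √(961/64) = 31/8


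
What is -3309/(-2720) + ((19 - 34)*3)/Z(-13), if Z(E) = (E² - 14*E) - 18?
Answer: 108833/100640 ≈ 1.0814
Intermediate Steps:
Z(E) = -18 + E² - 14*E
-3309/(-2720) + ((19 - 34)*3)/Z(-13) = -3309/(-2720) + ((19 - 34)*3)/(-18 + (-13)² - 14*(-13)) = -3309*(-1/2720) + (-15*3)/(-18 + 169 + 182) = 3309/2720 - 45/333 = 3309/2720 - 45*1/333 = 3309/2720 - 5/37 = 108833/100640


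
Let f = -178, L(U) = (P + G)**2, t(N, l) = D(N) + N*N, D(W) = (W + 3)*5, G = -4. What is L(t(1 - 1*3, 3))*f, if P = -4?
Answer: -11392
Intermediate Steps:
D(W) = 15 + 5*W (D(W) = (3 + W)*5 = 15 + 5*W)
t(N, l) = 15 + N**2 + 5*N (t(N, l) = (15 + 5*N) + N*N = (15 + 5*N) + N**2 = 15 + N**2 + 5*N)
L(U) = 64 (L(U) = (-4 - 4)**2 = (-8)**2 = 64)
L(t(1 - 1*3, 3))*f = 64*(-178) = -11392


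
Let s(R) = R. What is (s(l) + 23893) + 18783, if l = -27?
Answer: 42649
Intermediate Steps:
(s(l) + 23893) + 18783 = (-27 + 23893) + 18783 = 23866 + 18783 = 42649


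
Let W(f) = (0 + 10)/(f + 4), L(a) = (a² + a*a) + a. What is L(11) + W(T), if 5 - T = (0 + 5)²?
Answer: 2019/8 ≈ 252.38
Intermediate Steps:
L(a) = a + 2*a² (L(a) = (a² + a²) + a = 2*a² + a = a + 2*a²)
T = -20 (T = 5 - (0 + 5)² = 5 - 1*5² = 5 - 1*25 = 5 - 25 = -20)
W(f) = 10/(4 + f)
L(11) + W(T) = 11*(1 + 2*11) + 10/(4 - 20) = 11*(1 + 22) + 10/(-16) = 11*23 + 10*(-1/16) = 253 - 5/8 = 2019/8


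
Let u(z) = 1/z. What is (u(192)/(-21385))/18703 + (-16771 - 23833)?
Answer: -3118103855543041/76793021760 ≈ -40604.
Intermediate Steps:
(u(192)/(-21385))/18703 + (-16771 - 23833) = (1/(192*(-21385)))/18703 + (-16771 - 23833) = ((1/192)*(-1/21385))*(1/18703) - 40604 = -1/4105920*1/18703 - 40604 = -1/76793021760 - 40604 = -3118103855543041/76793021760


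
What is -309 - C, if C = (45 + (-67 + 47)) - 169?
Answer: -165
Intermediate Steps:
C = -144 (C = (45 - 20) - 169 = 25 - 169 = -144)
-309 - C = -309 - 1*(-144) = -309 + 144 = -165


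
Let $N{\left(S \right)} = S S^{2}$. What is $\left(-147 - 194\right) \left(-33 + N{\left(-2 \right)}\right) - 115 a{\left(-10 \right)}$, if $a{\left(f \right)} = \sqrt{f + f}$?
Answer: $13981 - 230 i \sqrt{5} \approx 13981.0 - 514.3 i$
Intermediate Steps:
$N{\left(S \right)} = S^{3}$
$a{\left(f \right)} = \sqrt{2} \sqrt{f}$ ($a{\left(f \right)} = \sqrt{2 f} = \sqrt{2} \sqrt{f}$)
$\left(-147 - 194\right) \left(-33 + N{\left(-2 \right)}\right) - 115 a{\left(-10 \right)} = \left(-147 - 194\right) \left(-33 + \left(-2\right)^{3}\right) - 115 \sqrt{2} \sqrt{-10} = - 341 \left(-33 - 8\right) - 115 \sqrt{2} i \sqrt{10} = \left(-341\right) \left(-41\right) - 115 \cdot 2 i \sqrt{5} = 13981 - 230 i \sqrt{5}$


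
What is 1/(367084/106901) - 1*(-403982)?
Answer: 148295435389/367084 ≈ 4.0398e+5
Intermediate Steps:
1/(367084/106901) - 1*(-403982) = 1/(367084*(1/106901)) + 403982 = 1/(367084/106901) + 403982 = 106901/367084 + 403982 = 148295435389/367084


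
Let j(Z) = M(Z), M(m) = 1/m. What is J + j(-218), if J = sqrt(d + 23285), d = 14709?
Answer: -1/218 + 11*sqrt(314) ≈ 194.92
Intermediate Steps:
j(Z) = 1/Z
J = 11*sqrt(314) (J = sqrt(14709 + 23285) = sqrt(37994) = 11*sqrt(314) ≈ 194.92)
J + j(-218) = 11*sqrt(314) + 1/(-218) = 11*sqrt(314) - 1/218 = -1/218 + 11*sqrt(314)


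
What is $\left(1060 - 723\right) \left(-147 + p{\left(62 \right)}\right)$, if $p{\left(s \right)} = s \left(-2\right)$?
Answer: $-91327$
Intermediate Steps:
$p{\left(s \right)} = - 2 s$
$\left(1060 - 723\right) \left(-147 + p{\left(62 \right)}\right) = \left(1060 - 723\right) \left(-147 - 124\right) = 337 \left(-147 - 124\right) = 337 \left(-271\right) = -91327$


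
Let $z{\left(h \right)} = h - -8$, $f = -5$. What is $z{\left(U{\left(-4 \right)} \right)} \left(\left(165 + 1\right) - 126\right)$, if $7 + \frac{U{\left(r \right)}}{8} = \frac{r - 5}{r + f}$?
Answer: $-1600$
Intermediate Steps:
$U{\left(r \right)} = -48$ ($U{\left(r \right)} = -56 + 8 \frac{r - 5}{r - 5} = -56 + 8 \frac{-5 + r}{-5 + r} = -56 + 8 \cdot 1 = -56 + 8 = -48$)
$z{\left(h \right)} = 8 + h$ ($z{\left(h \right)} = h + 8 = 8 + h$)
$z{\left(U{\left(-4 \right)} \right)} \left(\left(165 + 1\right) - 126\right) = \left(8 - 48\right) \left(\left(165 + 1\right) - 126\right) = - 40 \left(166 - 126\right) = \left(-40\right) 40 = -1600$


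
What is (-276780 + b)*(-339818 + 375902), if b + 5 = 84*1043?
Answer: -6826118532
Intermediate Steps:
b = 87607 (b = -5 + 84*1043 = -5 + 87612 = 87607)
(-276780 + b)*(-339818 + 375902) = (-276780 + 87607)*(-339818 + 375902) = -189173*36084 = -6826118532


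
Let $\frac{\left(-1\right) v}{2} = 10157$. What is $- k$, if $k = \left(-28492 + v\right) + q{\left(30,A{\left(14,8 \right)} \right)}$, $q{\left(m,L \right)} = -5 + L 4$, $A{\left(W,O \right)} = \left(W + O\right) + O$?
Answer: $48691$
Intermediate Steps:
$v = -20314$ ($v = \left(-2\right) 10157 = -20314$)
$A{\left(W,O \right)} = W + 2 O$ ($A{\left(W,O \right)} = \left(O + W\right) + O = W + 2 O$)
$q{\left(m,L \right)} = -5 + 4 L$
$k = -48691$ ($k = \left(-28492 - 20314\right) - \left(5 - 4 \left(14 + 2 \cdot 8\right)\right) = -48806 - \left(5 - 4 \left(14 + 16\right)\right) = -48806 + \left(-5 + 4 \cdot 30\right) = -48806 + \left(-5 + 120\right) = -48806 + 115 = -48691$)
$- k = \left(-1\right) \left(-48691\right) = 48691$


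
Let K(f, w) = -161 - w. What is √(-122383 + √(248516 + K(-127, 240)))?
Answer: √(-122383 + √248115) ≈ 349.12*I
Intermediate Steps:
√(-122383 + √(248516 + K(-127, 240))) = √(-122383 + √(248516 + (-161 - 1*240))) = √(-122383 + √(248516 + (-161 - 240))) = √(-122383 + √(248516 - 401)) = √(-122383 + √248115)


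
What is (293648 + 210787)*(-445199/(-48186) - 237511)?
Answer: -1924295071973815/16062 ≈ -1.1980e+11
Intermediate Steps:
(293648 + 210787)*(-445199/(-48186) - 237511) = 504435*(-445199*(-1/48186) - 237511) = 504435*(445199/48186 - 237511) = 504435*(-11444259847/48186) = -1924295071973815/16062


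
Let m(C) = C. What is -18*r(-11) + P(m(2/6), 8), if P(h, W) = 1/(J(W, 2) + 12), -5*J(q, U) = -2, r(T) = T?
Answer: 12281/62 ≈ 198.08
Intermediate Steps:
J(q, U) = 2/5 (J(q, U) = -1/5*(-2) = 2/5)
P(h, W) = 5/62 (P(h, W) = 1/(2/5 + 12) = 1/(62/5) = 5/62)
-18*r(-11) + P(m(2/6), 8) = -18*(-11) + 5/62 = 198 + 5/62 = 12281/62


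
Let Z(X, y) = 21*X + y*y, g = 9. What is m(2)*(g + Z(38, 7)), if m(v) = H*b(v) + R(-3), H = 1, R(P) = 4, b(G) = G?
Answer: 5136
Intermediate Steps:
Z(X, y) = y**2 + 21*X (Z(X, y) = 21*X + y**2 = y**2 + 21*X)
m(v) = 4 + v (m(v) = 1*v + 4 = v + 4 = 4 + v)
m(2)*(g + Z(38, 7)) = (4 + 2)*(9 + (7**2 + 21*38)) = 6*(9 + (49 + 798)) = 6*(9 + 847) = 6*856 = 5136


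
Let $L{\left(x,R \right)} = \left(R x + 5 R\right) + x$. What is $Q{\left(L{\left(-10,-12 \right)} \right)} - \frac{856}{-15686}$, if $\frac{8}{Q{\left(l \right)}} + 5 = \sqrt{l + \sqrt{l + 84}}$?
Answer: $\frac{428}{7843} - \frac{8}{5 - \sqrt{50 + \sqrt{134}}} \approx 2.8645$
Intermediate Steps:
$L{\left(x,R \right)} = x + 5 R + R x$ ($L{\left(x,R \right)} = \left(5 R + R x\right) + x = x + 5 R + R x$)
$Q{\left(l \right)} = \frac{8}{-5 + \sqrt{l + \sqrt{84 + l}}}$ ($Q{\left(l \right)} = \frac{8}{-5 + \sqrt{l + \sqrt{l + 84}}} = \frac{8}{-5 + \sqrt{l + \sqrt{84 + l}}}$)
$Q{\left(L{\left(-10,-12 \right)} \right)} - \frac{856}{-15686} = \frac{8}{-5 + \sqrt{\left(-10 + 5 \left(-12\right) - -120\right) + \sqrt{84 - -50}}} - \frac{856}{-15686} = \frac{8}{-5 + \sqrt{\left(-10 - 60 + 120\right) + \sqrt{84 - -50}}} - 856 \left(- \frac{1}{15686}\right) = \frac{8}{-5 + \sqrt{50 + \sqrt{84 + 50}}} - - \frac{428}{7843} = \frac{8}{-5 + \sqrt{50 + \sqrt{134}}} + \frac{428}{7843} = \frac{428}{7843} + \frac{8}{-5 + \sqrt{50 + \sqrt{134}}}$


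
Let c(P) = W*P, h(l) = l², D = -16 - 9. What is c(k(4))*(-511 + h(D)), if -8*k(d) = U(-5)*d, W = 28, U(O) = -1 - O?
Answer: -6384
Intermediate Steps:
D = -25
k(d) = -d/2 (k(d) = -(-1 - 1*(-5))*d/8 = -(-1 + 5)*d/8 = -d/2)
c(P) = 28*P
c(k(4))*(-511 + h(D)) = (28*(-½*4))*(-511 + (-25)²) = (28*(-2))*(-511 + 625) = -56*114 = -6384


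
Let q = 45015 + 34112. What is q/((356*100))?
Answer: 79127/35600 ≈ 2.2227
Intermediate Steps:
q = 79127
q/((356*100)) = 79127/((356*100)) = 79127/35600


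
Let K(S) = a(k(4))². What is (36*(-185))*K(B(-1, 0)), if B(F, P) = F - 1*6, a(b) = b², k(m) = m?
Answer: -1704960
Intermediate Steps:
B(F, P) = -6 + F (B(F, P) = F - 6 = -6 + F)
K(S) = 256 (K(S) = (4²)² = 16² = 256)
(36*(-185))*K(B(-1, 0)) = (36*(-185))*256 = -6660*256 = -1704960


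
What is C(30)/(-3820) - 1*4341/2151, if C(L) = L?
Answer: -554905/273894 ≈ -2.0260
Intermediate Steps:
C(30)/(-3820) - 1*4341/2151 = 30/(-3820) - 1*4341/2151 = 30*(-1/3820) - 4341*1/2151 = -3/382 - 1447/717 = -554905/273894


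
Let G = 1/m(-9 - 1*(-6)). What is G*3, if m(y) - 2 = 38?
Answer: 3/40 ≈ 0.075000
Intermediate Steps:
m(y) = 40 (m(y) = 2 + 38 = 40)
G = 1/40 ≈ 0.025000
G*3 = (1/40)*3 = 3/40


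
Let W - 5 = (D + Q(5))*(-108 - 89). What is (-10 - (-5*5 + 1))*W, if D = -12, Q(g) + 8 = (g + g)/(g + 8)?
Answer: 690410/13 ≈ 53108.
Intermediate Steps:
Q(g) = -8 + 2*g/(8 + g) (Q(g) = -8 + (g + g)/(g + 8) = -8 + (2*g)/(8 + g) = -8 + 2*g/(8 + g))
W = 49315/13 (W = 5 + (-12 + 2*(-32 - 3*5)/(8 + 5))*(-108 - 89) = 5 + (-12 + 2*(-32 - 15)/13)*(-197) = 5 + (-12 + 2*(1/13)*(-47))*(-197) = 5 + (-12 - 94/13)*(-197) = 5 - 250/13*(-197) = 5 + 49250/13 = 49315/13 ≈ 3793.5)
(-10 - (-5*5 + 1))*W = (-10 - (-5*5 + 1))*(49315/13) = (-10 - (-25 + 1))*(49315/13) = (-10 - 1*(-24))*(49315/13) = (-10 + 24)*(49315/13) = 14*(49315/13) = 690410/13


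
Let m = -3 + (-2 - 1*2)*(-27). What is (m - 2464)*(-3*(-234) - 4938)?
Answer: 9992724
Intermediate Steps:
m = 105 (m = -3 + (-2 - 2)*(-27) = -3 - 4*(-27) = -3 + 108 = 105)
(m - 2464)*(-3*(-234) - 4938) = (105 - 2464)*(-3*(-234) - 4938) = -2359*(702 - 4938) = -2359*(-4236) = 9992724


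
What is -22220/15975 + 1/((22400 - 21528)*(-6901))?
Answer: -26742537563/19226462040 ≈ -1.3909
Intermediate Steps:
-22220/15975 + 1/((22400 - 21528)*(-6901)) = -22220*1/15975 - 1/6901/872 = -4444/3195 + (1/872)*(-1/6901) = -4444/3195 - 1/6017672 = -26742537563/19226462040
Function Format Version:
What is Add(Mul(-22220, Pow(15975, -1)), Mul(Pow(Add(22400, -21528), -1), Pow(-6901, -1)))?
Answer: Rational(-26742537563, 19226462040) ≈ -1.3909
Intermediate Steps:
Add(Mul(-22220, Pow(15975, -1)), Mul(Pow(Add(22400, -21528), -1), Pow(-6901, -1))) = Add(Mul(-22220, Rational(1, 15975)), Mul(Pow(872, -1), Rational(-1, 6901))) = Add(Rational(-4444, 3195), Mul(Rational(1, 872), Rational(-1, 6901))) = Add(Rational(-4444, 3195), Rational(-1, 6017672)) = Rational(-26742537563, 19226462040)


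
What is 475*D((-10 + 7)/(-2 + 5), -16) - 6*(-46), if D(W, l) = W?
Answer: -199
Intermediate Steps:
475*D((-10 + 7)/(-2 + 5), -16) - 6*(-46) = 475*((-10 + 7)/(-2 + 5)) - 6*(-46) = 475*(-3/3) + 276 = 475*(-3*⅓) + 276 = 475*(-1) + 276 = -475 + 276 = -199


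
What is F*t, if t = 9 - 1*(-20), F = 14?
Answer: 406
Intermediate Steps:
t = 29 (t = 9 + 20 = 29)
F*t = 14*29 = 406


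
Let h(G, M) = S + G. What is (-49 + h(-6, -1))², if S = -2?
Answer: 3249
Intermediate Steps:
h(G, M) = -2 + G
(-49 + h(-6, -1))² = (-49 + (-2 - 6))² = (-49 - 8)² = (-57)² = 3249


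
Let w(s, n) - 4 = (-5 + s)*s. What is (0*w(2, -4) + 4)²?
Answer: 16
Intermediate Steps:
w(s, n) = 4 + s*(-5 + s) (w(s, n) = 4 + (-5 + s)*s = 4 + s*(-5 + s))
(0*w(2, -4) + 4)² = (0*(4 + 2² - 5*2) + 4)² = (0*(4 + 4 - 10) + 4)² = (0*(-2) + 4)² = (0 + 4)² = 4² = 16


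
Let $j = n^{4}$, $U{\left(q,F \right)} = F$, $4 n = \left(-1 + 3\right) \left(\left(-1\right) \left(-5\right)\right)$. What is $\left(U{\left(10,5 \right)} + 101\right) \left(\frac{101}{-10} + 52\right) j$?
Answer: $\frac{2775875}{16} \approx 1.7349 \cdot 10^{5}$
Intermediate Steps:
$n = \frac{5}{2}$ ($n = \frac{\left(-1 + 3\right) \left(\left(-1\right) \left(-5\right)\right)}{4} = \frac{2 \cdot 5}{4} = \frac{1}{4} \cdot 10 = \frac{5}{2} \approx 2.5$)
$j = \frac{625}{16}$ ($j = \left(\frac{5}{2}\right)^{4} = \frac{625}{16} \approx 39.063$)
$\left(U{\left(10,5 \right)} + 101\right) \left(\frac{101}{-10} + 52\right) j = \left(5 + 101\right) \left(\frac{101}{-10} + 52\right) \frac{625}{16} = 106 \left(101 \left(- \frac{1}{10}\right) + 52\right) \frac{625}{16} = 106 \left(- \frac{101}{10} + 52\right) \frac{625}{16} = 106 \cdot \frac{419}{10} \cdot \frac{625}{16} = \frac{22207}{5} \cdot \frac{625}{16} = \frac{2775875}{16}$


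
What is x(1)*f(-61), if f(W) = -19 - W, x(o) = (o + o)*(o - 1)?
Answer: 0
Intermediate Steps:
x(o) = 2*o*(-1 + o) (x(o) = (2*o)*(-1 + o) = 2*o*(-1 + o))
x(1)*f(-61) = (2*1*(-1 + 1))*(-19 - 1*(-61)) = (2*1*0)*(-19 + 61) = 0*42 = 0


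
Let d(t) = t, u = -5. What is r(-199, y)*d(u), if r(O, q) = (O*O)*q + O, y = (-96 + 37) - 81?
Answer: 27721695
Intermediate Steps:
y = -140 (y = -59 - 81 = -140)
r(O, q) = O + q*O² (r(O, q) = O²*q + O = q*O² + O = O + q*O²)
r(-199, y)*d(u) = -199*(1 - 199*(-140))*(-5) = -199*(1 + 27860)*(-5) = -199*27861*(-5) = -5544339*(-5) = 27721695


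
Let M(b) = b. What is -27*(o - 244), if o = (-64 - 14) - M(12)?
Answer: 9018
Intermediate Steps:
o = -90 (o = (-64 - 14) - 1*12 = -78 - 12 = -90)
-27*(o - 244) = -27*(-90 - 244) = -27*(-334) = 9018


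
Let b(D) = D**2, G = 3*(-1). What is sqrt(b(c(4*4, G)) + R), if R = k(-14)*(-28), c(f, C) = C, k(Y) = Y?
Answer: sqrt(401) ≈ 20.025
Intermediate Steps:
G = -3
R = 392 (R = -14*(-28) = 392)
sqrt(b(c(4*4, G)) + R) = sqrt((-3)**2 + 392) = sqrt(9 + 392) = sqrt(401)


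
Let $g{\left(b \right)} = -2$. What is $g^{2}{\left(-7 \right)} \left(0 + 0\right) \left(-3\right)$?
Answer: $0$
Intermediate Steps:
$g^{2}{\left(-7 \right)} \left(0 + 0\right) \left(-3\right) = \left(-2\right)^{2} \left(0 + 0\right) \left(-3\right) = 4 \cdot 0 \left(-3\right) = 4 \cdot 0 = 0$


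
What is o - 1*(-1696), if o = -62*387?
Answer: -22298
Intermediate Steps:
o = -23994
o - 1*(-1696) = -23994 - 1*(-1696) = -23994 + 1696 = -22298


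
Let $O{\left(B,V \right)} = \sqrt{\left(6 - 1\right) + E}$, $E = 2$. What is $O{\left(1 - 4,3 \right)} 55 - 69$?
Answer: $-69 + 55 \sqrt{7} \approx 76.516$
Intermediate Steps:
$O{\left(B,V \right)} = \sqrt{7}$ ($O{\left(B,V \right)} = \sqrt{\left(6 - 1\right) + 2} = \sqrt{5 + 2} = \sqrt{7}$)
$O{\left(1 - 4,3 \right)} 55 - 69 = \sqrt{7} \cdot 55 - 69 = 55 \sqrt{7} - 69 = -69 + 55 \sqrt{7}$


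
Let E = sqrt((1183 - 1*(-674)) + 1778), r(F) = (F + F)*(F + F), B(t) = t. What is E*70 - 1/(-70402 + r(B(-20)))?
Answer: 1/68802 + 70*sqrt(3635) ≈ 4220.4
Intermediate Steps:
r(F) = 4*F**2 (r(F) = (2*F)*(2*F) = 4*F**2)
E = sqrt(3635) (E = sqrt((1183 + 674) + 1778) = sqrt(1857 + 1778) = sqrt(3635) ≈ 60.291)
E*70 - 1/(-70402 + r(B(-20))) = sqrt(3635)*70 - 1/(-70402 + 4*(-20)**2) = 70*sqrt(3635) - 1/(-70402 + 4*400) = 70*sqrt(3635) - 1/(-70402 + 1600) = 70*sqrt(3635) - 1/(-68802) = 70*sqrt(3635) - 1*(-1/68802) = 70*sqrt(3635) + 1/68802 = 1/68802 + 70*sqrt(3635)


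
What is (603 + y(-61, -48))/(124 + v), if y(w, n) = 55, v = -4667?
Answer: -94/649 ≈ -0.14484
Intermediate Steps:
(603 + y(-61, -48))/(124 + v) = (603 + 55)/(124 - 4667) = 658/(-4543) = 658*(-1/4543) = -94/649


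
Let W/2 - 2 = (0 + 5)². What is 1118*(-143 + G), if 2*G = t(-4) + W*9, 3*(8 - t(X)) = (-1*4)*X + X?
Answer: 114036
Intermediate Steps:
W = 54 (W = 4 + 2*(0 + 5)² = 4 + 2*5² = 4 + 2*25 = 4 + 50 = 54)
t(X) = 8 + X (t(X) = 8 - ((-1*4)*X + X)/3 = 8 - (-4*X + X)/3 = 8 - (-1)*X = 8 + X)
G = 245 (G = ((8 - 4) + 54*9)/2 = (4 + 486)/2 = (½)*490 = 245)
1118*(-143 + G) = 1118*(-143 + 245) = 1118*102 = 114036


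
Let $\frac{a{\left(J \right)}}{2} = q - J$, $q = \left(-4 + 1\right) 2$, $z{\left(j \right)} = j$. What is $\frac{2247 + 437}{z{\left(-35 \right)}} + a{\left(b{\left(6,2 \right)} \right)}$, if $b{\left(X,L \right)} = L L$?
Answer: $- \frac{3384}{35} \approx -96.686$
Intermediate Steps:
$b{\left(X,L \right)} = L^{2}$
$q = -6$ ($q = \left(-3\right) 2 = -6$)
$a{\left(J \right)} = -12 - 2 J$ ($a{\left(J \right)} = 2 \left(-6 - J\right) = -12 - 2 J$)
$\frac{2247 + 437}{z{\left(-35 \right)}} + a{\left(b{\left(6,2 \right)} \right)} = \frac{2247 + 437}{-35} - \left(12 + 2 \cdot 2^{2}\right) = 2684 \left(- \frac{1}{35}\right) - 20 = - \frac{2684}{35} - 20 = - \frac{3384}{35}$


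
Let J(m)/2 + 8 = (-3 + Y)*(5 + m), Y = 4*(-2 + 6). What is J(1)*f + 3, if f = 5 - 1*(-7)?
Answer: 1683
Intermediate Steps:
f = 12 (f = 5 + 7 = 12)
Y = 16 (Y = 4*4 = 16)
J(m) = 114 + 26*m (J(m) = -16 + 2*((-3 + 16)*(5 + m)) = -16 + 2*(13*(5 + m)) = -16 + 2*(65 + 13*m) = -16 + (130 + 26*m) = 114 + 26*m)
J(1)*f + 3 = (114 + 26*1)*12 + 3 = (114 + 26)*12 + 3 = 140*12 + 3 = 1680 + 3 = 1683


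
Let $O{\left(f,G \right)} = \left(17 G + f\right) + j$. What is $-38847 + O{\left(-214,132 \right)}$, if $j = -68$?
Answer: $-36885$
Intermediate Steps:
$O{\left(f,G \right)} = -68 + f + 17 G$ ($O{\left(f,G \right)} = \left(17 G + f\right) - 68 = \left(f + 17 G\right) - 68 = -68 + f + 17 G$)
$-38847 + O{\left(-214,132 \right)} = -38847 - -1962 = -38847 + 1962 = -36885$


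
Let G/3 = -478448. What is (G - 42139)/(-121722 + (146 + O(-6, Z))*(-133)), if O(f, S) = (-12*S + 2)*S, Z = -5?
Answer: 1477483/99910 ≈ 14.788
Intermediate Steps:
G = -1435344 (G = 3*(-478448) = -1435344)
O(f, S) = S*(2 - 12*S) (O(f, S) = (2 - 12*S)*S = S*(2 - 12*S))
(G - 42139)/(-121722 + (146 + O(-6, Z))*(-133)) = (-1435344 - 42139)/(-121722 + (146 + 2*(-5)*(1 - 6*(-5)))*(-133)) = -1477483/(-121722 + (146 + 2*(-5)*(1 + 30))*(-133)) = -1477483/(-121722 + (146 + 2*(-5)*31)*(-133)) = -1477483/(-121722 + (146 - 310)*(-133)) = -1477483/(-121722 - 164*(-133)) = -1477483/(-121722 + 21812) = -1477483/(-99910) = -1477483*(-1/99910) = 1477483/99910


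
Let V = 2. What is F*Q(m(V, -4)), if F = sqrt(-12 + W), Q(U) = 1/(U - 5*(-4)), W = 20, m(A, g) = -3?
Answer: 2*sqrt(2)/17 ≈ 0.16638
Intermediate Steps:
Q(U) = 1/(20 + U) (Q(U) = 1/(U + 20) = 1/(20 + U))
F = 2*sqrt(2) (F = sqrt(-12 + 20) = sqrt(8) = 2*sqrt(2) ≈ 2.8284)
F*Q(m(V, -4)) = (2*sqrt(2))/(20 - 3) = (2*sqrt(2))/17 = (2*sqrt(2))*(1/17) = 2*sqrt(2)/17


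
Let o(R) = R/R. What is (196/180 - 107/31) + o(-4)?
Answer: -1901/1395 ≈ -1.3627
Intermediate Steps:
o(R) = 1
(196/180 - 107/31) + o(-4) = (196/180 - 107/31) + 1 = (196*(1/180) - 107*1/31) + 1 = (49/45 - 107/31) + 1 = -3296/1395 + 1 = -1901/1395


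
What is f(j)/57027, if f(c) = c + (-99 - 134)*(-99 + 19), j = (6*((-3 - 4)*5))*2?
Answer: 18220/57027 ≈ 0.31950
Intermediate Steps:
j = -420 (j = (6*(-7*5))*2 = (6*(-35))*2 = -210*2 = -420)
f(c) = 18640 + c (f(c) = c - 233*(-80) = c + 18640 = 18640 + c)
f(j)/57027 = (18640 - 420)/57027 = 18220*(1/57027) = 18220/57027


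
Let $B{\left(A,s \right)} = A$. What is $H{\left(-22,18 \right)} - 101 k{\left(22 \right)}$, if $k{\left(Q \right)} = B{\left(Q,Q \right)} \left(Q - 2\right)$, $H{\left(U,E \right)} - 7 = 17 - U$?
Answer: $-44394$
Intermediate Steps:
$H{\left(U,E \right)} = 24 - U$ ($H{\left(U,E \right)} = 7 - \left(-17 + U\right) = 24 - U$)
$k{\left(Q \right)} = Q \left(-2 + Q\right)$ ($k{\left(Q \right)} = Q \left(Q - 2\right) = Q \left(-2 + Q\right)$)
$H{\left(-22,18 \right)} - 101 k{\left(22 \right)} = \left(24 - -22\right) - 101 \cdot 22 \left(-2 + 22\right) = \left(24 + 22\right) - 101 \cdot 22 \cdot 20 = 46 - 44440 = -44394$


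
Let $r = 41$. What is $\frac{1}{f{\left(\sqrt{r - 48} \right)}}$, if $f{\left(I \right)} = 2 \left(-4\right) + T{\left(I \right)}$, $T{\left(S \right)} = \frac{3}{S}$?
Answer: $- \frac{56}{457} + \frac{3 i \sqrt{7}}{457} \approx -0.12254 + 0.017368 i$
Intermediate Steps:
$f{\left(I \right)} = -8 + \frac{3}{I}$ ($f{\left(I \right)} = 2 \left(-4\right) + \frac{3}{I} = -8 + \frac{3}{I}$)
$\frac{1}{f{\left(\sqrt{r - 48} \right)}} = \frac{1}{-8 + \frac{3}{\sqrt{41 - 48}}} = \frac{1}{-8 + \frac{3}{\sqrt{-7}}} = \frac{1}{-8 + \frac{3}{i \sqrt{7}}} = \frac{1}{-8 + 3 \left(- \frac{i \sqrt{7}}{7}\right)} = \frac{1}{-8 - \frac{3 i \sqrt{7}}{7}}$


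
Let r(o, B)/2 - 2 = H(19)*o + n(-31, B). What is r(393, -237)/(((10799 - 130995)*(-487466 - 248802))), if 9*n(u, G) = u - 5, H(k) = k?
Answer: 7465/44248234264 ≈ 1.6871e-7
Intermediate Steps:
n(u, G) = -5/9 + u/9 (n(u, G) = (u - 5)/9 = (-5 + u)/9 = -5/9 + u/9)
r(o, B) = -4 + 38*o (r(o, B) = 4 + 2*(19*o + (-5/9 + (⅑)*(-31))) = 4 + 2*(19*o + (-5/9 - 31/9)) = 4 + 2*(19*o - 4) = 4 + 2*(-4 + 19*o) = 4 + (-8 + 38*o) = -4 + 38*o)
r(393, -237)/(((10799 - 130995)*(-487466 - 248802))) = (-4 + 38*393)/(((10799 - 130995)*(-487466 - 248802))) = (-4 + 14934)/((-120196*(-736268))) = 14930/88496468528 = 14930*(1/88496468528) = 7465/44248234264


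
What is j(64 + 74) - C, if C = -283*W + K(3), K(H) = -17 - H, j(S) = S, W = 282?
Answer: 79964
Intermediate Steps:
C = -79826 (C = -283*282 + (-17 - 1*3) = -79806 + (-17 - 3) = -79806 - 20 = -79826)
j(64 + 74) - C = (64 + 74) - 1*(-79826) = 138 + 79826 = 79964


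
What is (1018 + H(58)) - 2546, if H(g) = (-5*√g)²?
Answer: -78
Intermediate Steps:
H(g) = 25*g
(1018 + H(58)) - 2546 = (1018 + 25*58) - 2546 = (1018 + 1450) - 2546 = 2468 - 2546 = -78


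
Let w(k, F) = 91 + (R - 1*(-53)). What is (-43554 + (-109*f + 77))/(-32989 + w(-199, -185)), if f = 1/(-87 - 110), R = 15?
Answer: 856486/646751 ≈ 1.3243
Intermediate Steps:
f = -1/197 (f = 1/(-197) = -1/197 ≈ -0.0050761)
w(k, F) = 159 (w(k, F) = 91 + (15 - 1*(-53)) = 91 + (15 + 53) = 91 + 68 = 159)
(-43554 + (-109*f + 77))/(-32989 + w(-199, -185)) = (-43554 + (-109*(-1/197) + 77))/(-32989 + 159) = (-43554 + (109/197 + 77))/(-32830) = (-43554 + 15278/197)*(-1/32830) = -8564860/197*(-1/32830) = 856486/646751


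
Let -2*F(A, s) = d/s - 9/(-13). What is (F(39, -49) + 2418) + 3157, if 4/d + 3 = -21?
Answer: 42612641/7644 ≈ 5574.6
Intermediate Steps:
d = -1/6 (d = 4/(-3 - 21) = 4/(-24) = 4*(-1/24) = -1/6 ≈ -0.16667)
F(A, s) = -9/26 + 1/(12*s) (F(A, s) = -(-1/(6*s) - 9/(-13))/2 = -(-1/(6*s) - 9*(-1/13))/2 = -(-1/(6*s) + 9/13)/2 = -(9/13 - 1/(6*s))/2 = -9/26 + 1/(12*s))
(F(39, -49) + 2418) + 3157 = ((1/156)*(13 - 54*(-49))/(-49) + 2418) + 3157 = ((1/156)*(-1/49)*(13 + 2646) + 2418) + 3157 = ((1/156)*(-1/49)*2659 + 2418) + 3157 = (-2659/7644 + 2418) + 3157 = 18480533/7644 + 3157 = 42612641/7644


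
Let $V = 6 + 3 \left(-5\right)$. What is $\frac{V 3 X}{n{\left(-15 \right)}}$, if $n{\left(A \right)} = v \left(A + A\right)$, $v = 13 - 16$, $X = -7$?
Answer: $\frac{21}{10} \approx 2.1$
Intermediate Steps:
$V = -9$ ($V = 6 - 15 = -9$)
$v = -3$ ($v = 13 - 16 = -3$)
$n{\left(A \right)} = - 6 A$ ($n{\left(A \right)} = - 3 \left(A + A\right) = - 3 \cdot 2 A = - 6 A$)
$\frac{V 3 X}{n{\left(-15 \right)}} = \frac{\left(-9\right) 3 \left(-7\right)}{\left(-6\right) \left(-15\right)} = \frac{\left(-27\right) \left(-7\right)}{90} = 189 \cdot \frac{1}{90} = \frac{21}{10}$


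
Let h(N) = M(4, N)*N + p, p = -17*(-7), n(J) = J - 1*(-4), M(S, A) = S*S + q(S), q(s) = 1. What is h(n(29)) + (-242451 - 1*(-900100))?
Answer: 658329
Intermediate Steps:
M(S, A) = 1 + S² (M(S, A) = S*S + 1 = S² + 1 = 1 + S²)
n(J) = 4 + J (n(J) = J + 4 = 4 + J)
p = 119
h(N) = 119 + 17*N (h(N) = (1 + 4²)*N + 119 = (1 + 16)*N + 119 = 17*N + 119 = 119 + 17*N)
h(n(29)) + (-242451 - 1*(-900100)) = (119 + 17*(4 + 29)) + (-242451 - 1*(-900100)) = (119 + 17*33) + (-242451 + 900100) = (119 + 561) + 657649 = 680 + 657649 = 658329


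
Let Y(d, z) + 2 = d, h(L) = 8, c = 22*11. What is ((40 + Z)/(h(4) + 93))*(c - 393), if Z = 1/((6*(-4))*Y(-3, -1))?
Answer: -724951/12120 ≈ -59.814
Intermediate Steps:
c = 242
Y(d, z) = -2 + d
Z = 1/120 (Z = 1/((6*(-4))*(-2 - 3)) = 1/(-24*(-5)) = 1/120 ≈ 0.0083333)
((40 + Z)/(h(4) + 93))*(c - 393) = ((40 + 1/120)/(8 + 93))*(242 - 393) = ((4801/120)/101)*(-151) = ((4801/120)*(1/101))*(-151) = (4801/12120)*(-151) = -724951/12120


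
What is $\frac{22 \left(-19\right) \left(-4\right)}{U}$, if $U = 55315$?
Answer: $\frac{1672}{55315} \approx 0.030227$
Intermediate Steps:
$\frac{22 \left(-19\right) \left(-4\right)}{U} = \frac{22 \left(-19\right) \left(-4\right)}{55315} = \left(-418\right) \left(-4\right) \frac{1}{55315} = 1672 \cdot \frac{1}{55315} = \frac{1672}{55315}$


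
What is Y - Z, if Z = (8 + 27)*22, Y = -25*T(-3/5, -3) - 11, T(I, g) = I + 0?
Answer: -766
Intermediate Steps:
T(I, g) = I
Y = 4 (Y = -(-75)/5 - 11 = -25*(-⅗) - 11 = 15 - 11 = 4)
Z = 770 (Z = 35*22 = 770)
Y - Z = 4 - 1*770 = 4 - 770 = -766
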